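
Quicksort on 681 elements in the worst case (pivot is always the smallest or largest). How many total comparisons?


In the worst case, each partition step picks the worst pivot:
  Partition 1: 680 comparisons (n-1 elements to compare)
  Partition 2: 679 comparisons
  Partition 3: 678 comparisons
  Partition 4: 677 comparisons
  Partition 5: 676 comparisons
  ...
  Last partition: 0 comparisons
Total = (n-1) + (n-2) + ... + 1 + 0 = n*(n-1)/2
= 681*680/2 = 231540


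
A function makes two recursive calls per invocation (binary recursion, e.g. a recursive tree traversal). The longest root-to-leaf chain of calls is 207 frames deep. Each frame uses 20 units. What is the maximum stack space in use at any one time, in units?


Binary recursion: the two calls run one after the other, so only one root-to-leaf chain of frames is on the stack at a time.
Maximum depth (longest chain) = 207 frames
Each frame = 20 units
Max stack space = 207 * 20 = 4140


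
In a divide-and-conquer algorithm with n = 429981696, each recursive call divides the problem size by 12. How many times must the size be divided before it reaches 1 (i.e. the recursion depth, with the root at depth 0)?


Number of divisions = log_12(429981696)
Sizes: 429981696 -> 35831808 -> 2985984 -> 248832 -> 20736 -> 1728 -> 144 -> 12 -> 1 (8 divisions)
Recursion depth = 8


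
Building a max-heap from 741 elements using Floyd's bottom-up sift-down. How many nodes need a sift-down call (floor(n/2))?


In a heap of 741 elements (0-indexed array):
  Last element index: 740
  Parent of last element: floor((740 - 1) / 2) = 369
  Internal nodes: indices 0 to 369
  Count = floor(741/2) = 370


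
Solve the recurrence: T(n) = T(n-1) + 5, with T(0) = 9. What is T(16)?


Unrolling the recurrence:
T(16) = T(15) + 5
       = T(14) + 5 + 5
       = T(13) + 5*3
       ...
       = T(0) + 5*16
       = 9 + 80 = 89


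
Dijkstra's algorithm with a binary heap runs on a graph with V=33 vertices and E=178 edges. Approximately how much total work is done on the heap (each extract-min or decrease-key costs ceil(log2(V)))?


Dijkstra with a binary heap: each vertex is extracted once, each edge may relax once.
Each heap operation costs O(log V).
V + E = 33 + 178 = 211
ceil(log2(33)) = 6 (since 2^5 = 32 < 33 <= 64 = 2^6)
Total heap work = (V+E) * ceil(log2(V)) = 211 * 6 = 1266


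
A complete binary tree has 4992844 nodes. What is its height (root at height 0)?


In a complete binary tree, level k holds nodes 2^k .. 2^(k+1)-1 (1-indexed).
Height = floor(log2(n)) = floor(log2(4992844)) = 22
Check: 2^22 = 4194304 <= 4992844 < 8388608 = 2^23


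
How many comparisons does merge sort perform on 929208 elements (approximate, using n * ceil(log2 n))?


Recursion depth: ceil(log2(929208)) = 20
Each recursion level merges n = 929208 elements
Total = 929208 * 20 = 18584160


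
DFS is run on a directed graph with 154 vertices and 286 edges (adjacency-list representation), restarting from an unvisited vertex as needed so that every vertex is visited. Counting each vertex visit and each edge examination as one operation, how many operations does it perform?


A full DFS traversal processes each vertex exactly once (push/pop on stack).
Each directed edge is examined once.
V = 154, E = 286
V + E = 440


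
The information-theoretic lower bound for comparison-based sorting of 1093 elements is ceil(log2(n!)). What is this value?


A binary decision tree of height h has at most 2^h leaves and needs at least n! of them, so h >= ceil(log2(n!)).
1093! is far too large to multiply out, so use Stirling's series:
  ln(n!) ~ n ln n - n + (1/2) ln(2 pi n) + 1/(12n)  (error below 1/(360 n^3), negligible here)
  ln(1093) = 6.9966815
  n ln n = 1093 * 6.9966815 = 7647.3729
  (1/2) ln(2 pi * 1093) = (1/2) ln(6867.5215) = 4.4173
  1/(12*1093) = 0.0001
  ln(1093!) ~ 7647.3729 - 1093 + 4.4173 + 0.0001 = 6558.7903
Convert to base 2: log2(1093!) = 6558.7903 / ln 2 = 6558.7903 / 0.69314718 = 9462.3342
ceil(9462.3342) = 9463


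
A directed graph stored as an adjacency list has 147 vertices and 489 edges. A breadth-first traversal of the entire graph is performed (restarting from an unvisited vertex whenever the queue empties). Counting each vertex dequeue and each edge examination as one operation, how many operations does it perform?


A full BFS traversal dequeues each vertex once and examines each edge once.
Vertex visits: 147
Edge visits: 489
V + E = 147 + 489 = 636


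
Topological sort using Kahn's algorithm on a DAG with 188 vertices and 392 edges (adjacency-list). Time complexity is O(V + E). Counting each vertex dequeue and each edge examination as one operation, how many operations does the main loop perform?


Kahn's algorithm:
  1. Compute in-degrees: O(V + E)
  2. Process queue: each vertex dequeued once (O(V))
     each edge examined once (O(E))
Total = V + E = 188 + 392 = 580


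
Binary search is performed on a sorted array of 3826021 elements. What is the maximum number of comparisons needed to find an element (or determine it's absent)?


Binary search halves the search space each comparison:
  Step 1: search space = 3826021 -> 1913010
  Step 2: search space = 1913010 -> 956505
  Step 3: search space = 956505 -> 478252
  Step 4: search space = 478252 -> 239126
  Step 5: search space = 239126 -> 119563
  Step 6: search space = 119563 -> 59781
  Step 7: search space = 59781 -> 29890
  Step 8: search space = 29890 -> 14945
  Step 9: search space = 14945 -> 7472
  Step 10: search space = 7472 -> 3736
  Step 11: search space = 3736 -> 1868
  Step 12: search space = 1868 -> 934
  Step 13: search space = 934 -> 467
  Step 14: search space = 467 -> 233
  Step 15: search space = 233 -> 116
  Step 16: search space = 116 -> 58
  Step 17: search space = 58 -> 29
  Step 18: search space = 29 -> 14
  Step 19: search space = 14 -> 7
  Step 20: search space = 7 -> 3
  Step 21: search space = 3 -> 1
  Step 22: search space = 1 (final check)
Maximum comparisons = floor(log2(3826021)) + 1 = 21 + 1 = 22


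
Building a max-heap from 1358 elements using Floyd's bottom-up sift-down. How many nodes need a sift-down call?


In a heap of 1358 elements (0-indexed array):
  Last element index: 1357
  Parent of last element: floor((1357 - 1) / 2) = 678
  Internal nodes: indices 0 to 678
  Count = floor(1358/2) = 679


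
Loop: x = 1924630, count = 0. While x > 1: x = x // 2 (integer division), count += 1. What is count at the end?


The variable x halves each step:
x = 1924630 -> 962315 -> 481157 -> 240578 -> 120289 -> 60144 -> 30072 -> 15036 -> 7518 -> 3759 -> 1879 -> 939 -> 469 -> 234 -> 117 -> 58 -> 29 -> 14 -> 7 -> 3 -> 1
Number of halvings = floor(log2(1924630)) = 20


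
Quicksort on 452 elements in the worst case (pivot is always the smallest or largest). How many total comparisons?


In the worst case, each partition step picks the worst pivot:
  Partition 1: 451 comparisons (n-1 elements to compare)
  Partition 2: 450 comparisons
  Partition 3: 449 comparisons
  Partition 4: 448 comparisons
  Partition 5: 447 comparisons
  ...
  Last partition: 0 comparisons
Total = (n-1) + (n-2) + ... + 1 + 0 = n*(n-1)/2
= 452*451/2 = 101926


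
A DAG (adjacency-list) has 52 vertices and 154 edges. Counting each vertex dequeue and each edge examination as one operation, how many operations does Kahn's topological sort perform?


V = 52 (vertex processing)
E = 154 (edge processing)
V + E = 52 + 154 = 206


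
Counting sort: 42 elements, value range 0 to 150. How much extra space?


n = 42 (output array)
k = 151 (count array for 151 distinct values)
Extra space = 42 + 151 = 193


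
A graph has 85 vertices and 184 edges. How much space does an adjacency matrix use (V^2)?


Adjacency matrix: V x V grid of entries
Space = V^2 = 85^2 = 85 * 85 = 7225


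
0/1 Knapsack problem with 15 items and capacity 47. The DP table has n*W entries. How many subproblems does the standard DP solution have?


The DP table is indexed by (item, capacity).
Rows: 15 items
Columns: 47 capacity values (1 to W)
Total subproblems = 15 * 47 = 705


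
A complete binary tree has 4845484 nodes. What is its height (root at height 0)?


In a complete binary tree, level k holds nodes 2^k .. 2^(k+1)-1 (1-indexed).
Height = floor(log2(n)) = floor(log2(4845484)) = 22
Check: 2^22 = 4194304 <= 4845484 < 8388608 = 2^23


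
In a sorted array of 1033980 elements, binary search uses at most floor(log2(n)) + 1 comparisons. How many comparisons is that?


Halving sequence: 1033980 -> 516990 -> 258495 -> 129247 -> 64623 -> 32311 -> 16155 -> 8077 -> 4038 -> 2019 -> 1009 -> 504 -> 252 -> 126 -> 63 -> 31 -> 15 -> 7 -> 3 -> 1
Number of halvings = 19
Max comparisons = 19 + 1 = 20


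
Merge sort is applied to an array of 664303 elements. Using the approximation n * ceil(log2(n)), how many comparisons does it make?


Merge sort divides the array into halves recursively.
Number of levels = ceil(log2(664303)) = 20
At each level, approximately n = 664303 comparisons are needed for merging.
Total comparisons ~ n * ceil(log2(n)) = 664303 * 20 = 13286060


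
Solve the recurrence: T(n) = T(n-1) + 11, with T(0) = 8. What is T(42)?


Unrolling the recurrence:
T(42) = T(41) + 11
       = T(40) + 11 + 11
       = T(39) + 11*3
       ...
       = T(0) + 11*42
       = 8 + 462 = 470


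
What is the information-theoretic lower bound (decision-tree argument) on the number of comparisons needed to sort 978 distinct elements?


A binary decision tree of height h has at most 2^h leaves and needs at least n! of them, so h >= ceil(log2(n!)).
978! is far too large to multiply out, so use Stirling's series:
  ln(n!) ~ n ln n - n + (1/2) ln(2 pi n) + 1/(12n)  (error below 1/(360 n^3), negligible here)
  ln(978) = 6.8855097
  n ln n = 978 * 6.8855097 = 6734.0285
  (1/2) ln(2 pi * 978) = (1/2) ln(6144.9552) = 4.3617
  1/(12*978) = 0.0001
  ln(978!) ~ 6734.0285 - 978 + 4.3617 + 0.0001 = 5760.3903
Convert to base 2: log2(978!) = 5760.3903 / ln 2 = 5760.3903 / 0.69314718 = 8310.4865
ceil(8310.4865) = 8311


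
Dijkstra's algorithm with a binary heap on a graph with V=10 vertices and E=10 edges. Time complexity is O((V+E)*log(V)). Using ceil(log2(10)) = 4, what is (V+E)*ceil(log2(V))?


Dijkstra with a binary heap: each vertex is extracted once, each edge may relax once.
Each heap operation costs O(log V).
V + E = 10 + 10 = 20
ceil(log2(10)) = 4 (since 2^3 = 8 < 10 <= 16 = 2^4)
Total heap work = (V+E) * ceil(log2(V)) = 20 * 4 = 80


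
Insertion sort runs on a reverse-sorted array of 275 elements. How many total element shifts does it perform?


Sum of shifts = 1 + 2 + 3 + ... + 274
= 275 * 274 / 2
= 75350 / 2
= 37675


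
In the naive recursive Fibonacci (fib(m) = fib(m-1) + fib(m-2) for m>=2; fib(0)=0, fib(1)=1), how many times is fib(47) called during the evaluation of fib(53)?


Let N(m) = number of times fib(m) is called while evaluating fib(53).
N(53) = 1 (the initial call).
N(52) = 1 (only fib(53) calls it).
For 1 <= m <= 51: fib(m) is called by fib(m+1) and fib(m+2), so
  N(m) = N(m+1) + N(m+2).
fib(0) is called only by fib(2), so N(0) = N(2).
Walk down from m=53:
  N(53)=1, N(52)=1, N(51)=2, N(50)=3, N(49)=5, N(48)=8, N(47)=13
N(47) = 13


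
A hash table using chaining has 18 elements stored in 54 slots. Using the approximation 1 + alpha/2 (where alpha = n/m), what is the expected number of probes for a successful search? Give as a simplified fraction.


Load factor alpha = n/m = 18/54
Expected probes = 1 + alpha/2 = 1 + 18/(2*54)
= 1 + 18/108
= 108/108 + 18/108
= 126/108
Simplify: 7/6


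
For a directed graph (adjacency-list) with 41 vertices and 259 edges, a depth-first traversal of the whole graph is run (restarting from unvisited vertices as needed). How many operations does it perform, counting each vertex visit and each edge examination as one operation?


A full DFS traversal visits each vertex once and examines each edge once.
V = 41
E = 259
Sum = 41 + 259 = 300


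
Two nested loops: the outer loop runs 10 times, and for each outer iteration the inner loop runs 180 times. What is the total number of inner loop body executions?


Outer loop: 10 iterations
Inner loop: 180 iterations per outer iteration
Total = 10 * 180 = 1800


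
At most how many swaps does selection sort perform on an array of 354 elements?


Each of the 353 passes places one element in its final position.
Pass 1: swap minimum into position 0
Pass 2: swap minimum of remaining into position 1
...
Pass 353: last two elements, one swap
Maximum swaps = 354 - 1 = 353


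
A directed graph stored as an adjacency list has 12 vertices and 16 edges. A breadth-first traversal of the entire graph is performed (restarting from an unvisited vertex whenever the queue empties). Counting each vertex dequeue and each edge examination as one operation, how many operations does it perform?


A full BFS traversal dequeues each vertex once and examines each edge once.
Vertex visits: 12
Edge visits: 16
V + E = 12 + 16 = 28


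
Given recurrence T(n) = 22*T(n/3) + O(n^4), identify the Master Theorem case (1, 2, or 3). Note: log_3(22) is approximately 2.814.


Master Theorem parameters: a=22, b=3, c=4
log_b(a) = 2.814
Compare b^c with a: 3^4 = 81 > 22, so c > log_b(a).
Comparing c=4 vs log_b(a)=2.814:
4 > 2.814 => Case 3
Result: T(n) = O(n^4)
Master Theorem case = 3


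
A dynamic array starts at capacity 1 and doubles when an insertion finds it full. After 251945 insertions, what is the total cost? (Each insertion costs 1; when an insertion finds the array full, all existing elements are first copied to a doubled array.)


Insertion cost: 251945 (one per element)
Resizes occur just before inserting elements 2, 3, 5, 9, ...
Elements copied at each resize: 1 + 2 + 4 + 8 + 16 + 32 + 64 + 128 + 256 + 512 + 1024 + 2048 + 4096 + 8192 + 16384 + 32768 + 65536 + 131072
Sum of copies = 262143 (geometric series: 2^k - 1)
Total = 251945 + 262143 = 514088


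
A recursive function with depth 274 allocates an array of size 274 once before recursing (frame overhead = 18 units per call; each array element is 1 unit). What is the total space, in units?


Array allocation: 274 units (allocated once)
Stack frames: 274 deep * 18 per frame = 4932 units
Total = 274 + 4932 = 5206


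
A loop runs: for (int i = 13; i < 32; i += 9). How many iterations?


Loop starts at i = 13, increments by 9, stops when i >= 32.
Number of iterations = ceil((32 - 13) / 9)
= ceil(19 / 9)
= 3


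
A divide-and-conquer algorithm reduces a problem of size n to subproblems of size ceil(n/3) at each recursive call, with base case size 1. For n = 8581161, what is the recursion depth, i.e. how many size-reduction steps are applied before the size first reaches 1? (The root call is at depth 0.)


Each step divides the size by 3 (rounding up); after k steps the size is ceil(n/3^k), which equals 1 exactly when 3^k >= n.
So the depth is the smallest k with 3^k >= 8581161, i.e. ceil(log_3(8581161)).
3^14 = 4782969 < 8581161 <= 14348907 = 3^15
Recursion depth = 15


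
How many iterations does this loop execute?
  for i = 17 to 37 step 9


The loop variable i takes values starting at 17 and increments by 9 each iteration.
Sequence: i = 17, 26, 35
The upper bound 37 is inclusive, so the count is floor((last - first) / step) + 1:
floor((37 - 17) / 9) + 1 = floor(20/9) + 1 = 2 + 1 = 3


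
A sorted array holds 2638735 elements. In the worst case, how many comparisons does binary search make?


Halving sequence: 2638735 -> 1319367 -> 659683 -> 329841 -> 164920 -> 82460 -> 41230 -> 20615 -> 10307 -> 5153 -> 2576 -> 1288 -> 644 -> 322 -> 161 -> 80 -> 40 -> 20 -> 10 -> 5 -> 2 -> 1
Number of halvings = 21
Max comparisons = 21 + 1 = 22


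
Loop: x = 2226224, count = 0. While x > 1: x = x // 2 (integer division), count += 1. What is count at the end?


The variable x halves each step:
x = 2226224 -> 1113112 -> 556556 -> 278278 -> 139139 -> 69569 -> 34784 -> 17392 -> 8696 -> 4348 -> 2174 -> 1087 -> 543 -> 271 -> 135 -> 67 -> 33 -> 16 -> 8 -> 4 -> 2 -> 1
Number of halvings = floor(log2(2226224)) = 21


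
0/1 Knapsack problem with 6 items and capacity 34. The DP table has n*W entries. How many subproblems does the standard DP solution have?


The DP table is indexed by (item, capacity).
Rows: 6 items
Columns: 34 capacity values (1 to W)
Total subproblems = 6 * 34 = 204


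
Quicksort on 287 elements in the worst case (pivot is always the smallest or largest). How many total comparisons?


In the worst case, each partition step picks the worst pivot:
  Partition 1: 286 comparisons (n-1 elements to compare)
  Partition 2: 285 comparisons
  Partition 3: 284 comparisons
  Partition 4: 283 comparisons
  Partition 5: 282 comparisons
  ...
  Last partition: 0 comparisons
Total = (n-1) + (n-2) + ... + 1 + 0 = n*(n-1)/2
= 287*286/2 = 41041


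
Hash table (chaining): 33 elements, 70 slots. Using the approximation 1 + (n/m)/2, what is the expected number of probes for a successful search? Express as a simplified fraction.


Computing expected probes:
alpha = 33/70
= 1 + alpha/2
= 1 + 33/(2*70)
= (2*70 + 33) / (2*70)
= 173/140


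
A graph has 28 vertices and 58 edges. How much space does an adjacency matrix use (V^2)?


Adjacency matrix: V x V grid of entries
Space = V^2 = 28^2 = 28 * 28 = 784


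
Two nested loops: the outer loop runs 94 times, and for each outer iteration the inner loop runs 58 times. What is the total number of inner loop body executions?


Outer loop: 94 iterations
Inner loop: 58 iterations per outer iteration
Total = 94 * 58 = 5452


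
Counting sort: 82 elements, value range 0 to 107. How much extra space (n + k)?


n = 82 (output array)
k = 108 (count array for 108 distinct values)
Extra space = 82 + 108 = 190


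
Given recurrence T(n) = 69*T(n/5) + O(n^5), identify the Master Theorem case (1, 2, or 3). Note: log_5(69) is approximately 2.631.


Master Theorem parameters: a=69, b=5, c=5
log_b(a) = 2.631
Compare b^c with a: 5^5 = 3125 > 69, so c > log_b(a).
Comparing c=5 vs log_b(a)=2.631:
5 > 2.631 => Case 3
Result: T(n) = O(n^5)
Master Theorem case = 3


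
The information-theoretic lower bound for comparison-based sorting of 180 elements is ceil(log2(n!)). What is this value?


A binary decision tree of height h has at most 2^h leaves and needs at least n! of them, so h >= ceil(log2(n!)).
180! is far too large to multiply out, so use Stirling's series:
  ln(n!) ~ n ln n - n + (1/2) ln(2 pi n) + 1/(12n)  (error below 1/(360 n^3), negligible here)
  ln(180) = 5.1929569
  n ln n = 180 * 5.1929569 = 934.7322
  (1/2) ln(2 pi * 180) = (1/2) ln(1130.9734) = 3.5154
  1/(12*180) = 0.0005
  ln(180!) ~ 934.7322 - 180 + 3.5154 + 0.0005 = 758.2481
Convert to base 2: log2(180!) = 758.2481 / ln 2 = 758.2481 / 0.69314718 = 1093.9208
ceil(1093.9208) = 1094


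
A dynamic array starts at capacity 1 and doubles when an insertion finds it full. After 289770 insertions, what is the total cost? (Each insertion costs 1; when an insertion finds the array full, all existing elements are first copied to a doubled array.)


Insertion cost: 289770 (one per element)
Resizes occur just before inserting elements 2, 3, 5, 9, ...
Elements copied at each resize: 1 + 2 + 4 + 8 + 16 + 32 + 64 + 128 + 256 + 512 + 1024 + 2048 + 4096 + 8192 + 16384 + 32768 + 65536 + 131072 + 262144
Sum of copies = 524287 (geometric series: 2^k - 1)
Total = 289770 + 524287 = 814057


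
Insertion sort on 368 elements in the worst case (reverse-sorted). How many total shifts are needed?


In the worst case (reverse-sorted), each element shifts past all previous:
  Element 1: 1 shifts
  Element 2: 2 shifts
  Element 3: 3 shifts
  Element 4: 4 shifts
  Element 5: 5 shifts
  ...
  Element 367: 367 shifts
Total = 1 + 2 + ... + 367
= 368*(368-1)/2 = 67528


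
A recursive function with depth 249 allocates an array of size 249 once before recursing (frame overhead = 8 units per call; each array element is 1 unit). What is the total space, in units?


Array allocation: 249 units (allocated once)
Stack frames: 249 deep * 8 per frame = 1992 units
Total = 249 + 1992 = 2241


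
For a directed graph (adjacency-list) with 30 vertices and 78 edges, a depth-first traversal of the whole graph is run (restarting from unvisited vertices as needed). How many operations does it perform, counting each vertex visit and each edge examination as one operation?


A full DFS traversal visits each vertex once and examines each edge once.
V = 30
E = 78
Sum = 30 + 78 = 108


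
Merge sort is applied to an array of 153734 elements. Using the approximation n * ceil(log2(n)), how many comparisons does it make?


Merge sort divides the array into halves recursively.
Number of levels = ceil(log2(153734)) = 18
At each level, approximately n = 153734 comparisons are needed for merging.
Total comparisons ~ n * ceil(log2(n)) = 153734 * 18 = 2767212


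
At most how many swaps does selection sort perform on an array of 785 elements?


Each of the 784 passes places one element in its final position.
Pass 1: swap minimum into position 0
Pass 2: swap minimum of remaining into position 1
...
Pass 784: last two elements, one swap
Maximum swaps = 785 - 1 = 784


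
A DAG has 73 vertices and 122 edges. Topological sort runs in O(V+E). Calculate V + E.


V = 73 (vertex processing)
E = 122 (edge processing)
V + E = 73 + 122 = 195


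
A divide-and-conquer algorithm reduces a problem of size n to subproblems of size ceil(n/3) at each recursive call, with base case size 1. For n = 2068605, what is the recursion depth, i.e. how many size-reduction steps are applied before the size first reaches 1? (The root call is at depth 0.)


Each step divides the size by 3 (rounding up); after k steps the size is ceil(n/3^k), which equals 1 exactly when 3^k >= n.
So the depth is the smallest k with 3^k >= 2068605, i.e. ceil(log_3(2068605)).
3^13 = 1594323 < 2068605 <= 4782969 = 3^14
Recursion depth = 14


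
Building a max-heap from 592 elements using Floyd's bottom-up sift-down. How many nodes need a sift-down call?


In a heap of 592 elements (0-indexed array):
  Last element index: 591
  Parent of last element: floor((591 - 1) / 2) = 295
  Internal nodes: indices 0 to 295
  Count = floor(592/2) = 296


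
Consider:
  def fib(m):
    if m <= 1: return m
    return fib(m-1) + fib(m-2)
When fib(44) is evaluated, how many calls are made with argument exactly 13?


Let N(m) = number of times fib(m) is called while evaluating fib(44).
N(44) = 1 (the initial call).
N(43) = 1 (only fib(44) calls it).
For 1 <= m <= 42: fib(m) is called by fib(m+1) and fib(m+2), so
  N(m) = N(m+1) + N(m+2).
fib(0) is called only by fib(2), so N(0) = N(2).
Walk down from m=44:
  N(44)=1, N(43)=1, N(42)=2, N(41)=3, N(40)=5, N(39)=8, N(38)=13, N(37)=21, N(36)=34, N(35)=55, N(34)=89, N(33)=144, N(32)=233, N(31)=377, N(30)=610, N(29)=987, N(28)=1597, N(27)=2584, N(26)=4181, N(25)=6765, N(24)=10946, N(23)=17711, N(22)=28657, N(21)=46368, N(20)=75025, N(19)=121393, N(18)=196418, N(17)=317811, N(16)=514229, N(15)=832040, N(14)=1346269, N(13)=2178309
N(13) = 2178309


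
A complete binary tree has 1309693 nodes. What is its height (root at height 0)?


In a complete binary tree, level k holds nodes 2^k .. 2^(k+1)-1 (1-indexed).
Height = floor(log2(n)) = floor(log2(1309693)) = 20
Check: 2^20 = 1048576 <= 1309693 < 2097152 = 2^21


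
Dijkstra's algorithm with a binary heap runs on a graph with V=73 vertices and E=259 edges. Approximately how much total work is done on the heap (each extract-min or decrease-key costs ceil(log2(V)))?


Dijkstra with a binary heap: each vertex is extracted once, each edge may relax once.
Each heap operation costs O(log V).
V + E = 73 + 259 = 332
ceil(log2(73)) = 7 (since 2^6 = 64 < 73 <= 128 = 2^7)
Total heap work = (V+E) * ceil(log2(V)) = 332 * 7 = 2324


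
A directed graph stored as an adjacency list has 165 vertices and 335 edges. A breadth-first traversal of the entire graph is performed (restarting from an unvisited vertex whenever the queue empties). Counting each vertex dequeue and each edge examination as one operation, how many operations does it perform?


A full BFS traversal dequeues each vertex once and examines each edge once.
Vertex visits: 165
Edge visits: 335
V + E = 165 + 335 = 500


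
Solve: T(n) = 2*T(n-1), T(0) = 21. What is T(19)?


Unrolling:
T(19) = 2*T(18) = 2^2*T(17) = ... = 2^19*T(0)
= 2^19 * 21
= 524288 * 21 = 11010048


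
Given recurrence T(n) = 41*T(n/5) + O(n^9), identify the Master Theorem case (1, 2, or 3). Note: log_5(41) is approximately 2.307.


Master Theorem parameters: a=41, b=5, c=9
log_b(a) = 2.307
Compare b^c with a: 5^9 = 1953125 > 41, so c > log_b(a).
Comparing c=9 vs log_b(a)=2.307:
9 > 2.307 => Case 3
Result: T(n) = O(n^9)
Master Theorem case = 3


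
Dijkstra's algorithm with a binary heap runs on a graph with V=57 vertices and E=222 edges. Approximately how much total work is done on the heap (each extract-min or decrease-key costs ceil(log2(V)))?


Dijkstra with a binary heap: each vertex is extracted once, each edge may relax once.
Each heap operation costs O(log V).
V + E = 57 + 222 = 279
ceil(log2(57)) = 6 (since 2^5 = 32 < 57 <= 64 = 2^6)
Total heap work = (V+E) * ceil(log2(V)) = 279 * 6 = 1674


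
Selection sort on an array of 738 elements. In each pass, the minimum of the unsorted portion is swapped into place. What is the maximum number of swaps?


Selection sort performs one swap per pass:
  Pass 1: find min in positions 0 to 737, swap with position 0
  Pass 2: find min in positions 1 to 737, swap with position 1
  Pass 3: find min in positions 2 to 737, swap with position 2
  Pass 4: find min in positions 3 to 737, swap with position 3
  Pass 5: find min in positions 4 to 737, swap with position 4
  ... (732 more passes)
Total passes (and swaps) = n - 1 = 738 - 1 = 737


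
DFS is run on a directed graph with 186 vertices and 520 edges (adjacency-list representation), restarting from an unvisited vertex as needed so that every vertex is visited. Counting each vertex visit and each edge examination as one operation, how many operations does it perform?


A full DFS traversal processes each vertex exactly once (push/pop on stack).
Each directed edge is examined once.
V = 186, E = 520
V + E = 706


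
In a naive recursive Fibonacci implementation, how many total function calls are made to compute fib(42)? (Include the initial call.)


Let C(m) = total calls to evaluate fib(m). Then C(0)=C(1)=1, and
C(m) = 1 + C(m-1) + C(m-2) for m >= 2.
Build the table (each entry = 1 + previous two):
  C(0) = 1
  C(1) = 1
  C(2) = 1 + 1 + 1 = 3
  C(3) = 1 + 3 + 1 = 5
  C(4) = 1 + 5 + 3 = 9
  C(5) = 1 + 9 + 5 = 15
  C(6) = 1 + 15 + 9 = 25
  C(7) = 1 + 25 + 15 = 41
  C(8) = 1 + 41 + 25 = 67
  C(9) = 1 + 67 + 41 = 109
  C(10) = 1 + 109 + 67 = 177
  C(11) = 1 + 177 + 109 = 287
  C(12) = 1 + 287 + 177 = 465
  C(13) = 1 + 465 + 287 = 753
  C(14) = 1 + 753 + 465 = 1219
  C(15) = 1 + 1219 + 753 = 1973
  C(16) = 1 + 1973 + 1219 = 3193
  C(17) = 1 + 3193 + 1973 = 5167
  C(18) = 1 + 5167 + 3193 = 8361
  C(19) = 1 + 8361 + 5167 = 13529
  C(20) = 1 + 13529 + 8361 = 21891
  C(21) = 1 + 21891 + 13529 = 35421
  C(22) = 1 + 35421 + 21891 = 57313
  C(23) = 1 + 57313 + 35421 = 92735
  C(24) = 1 + 92735 + 57313 = 150049
  C(25) = 1 + 150049 + 92735 = 242785
  C(26) = 1 + 242785 + 150049 = 392835
  C(27) = 1 + 392835 + 242785 = 635621
  C(28) = 1 + 635621 + 392835 = 1028457
  C(29) = 1 + 1028457 + 635621 = 1664079
  C(30) = 1 + 1664079 + 1028457 = 2692537
  C(31) = 1 + 2692537 + 1664079 = 4356617
  C(32) = 1 + 4356617 + 2692537 = 7049155
  C(33) = 1 + 7049155 + 4356617 = 11405773
  C(34) = 1 + 11405773 + 7049155 = 18454929
  C(35) = 1 + 18454929 + 11405773 = 29860703
  C(36) = 1 + 29860703 + 18454929 = 48315633
  C(37) = 1 + 48315633 + 29860703 = 78176337
  C(38) = 1 + 78176337 + 48315633 = 126491971
  C(39) = 1 + 126491971 + 78176337 = 204668309
  C(40) = 1 + 204668309 + 126491971 = 331160281
  C(41) = 1 + 331160281 + 204668309 = 535828591
  C(42) = 1 + 535828591 + 331160281 = 866988873
Total calls for fib(42) = 866988873


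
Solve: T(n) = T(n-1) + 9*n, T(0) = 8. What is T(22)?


Expanding the recurrence:
T(22) = T(21) + 9*22
       = T(20) + 9*21 + 9*22
       ...
       = T(0) + 9*(1 + 2 + ... + 22)
       = 8 + 9 * 22*23/2
       = 8 + 9 * 253
       = 8 + 2277 = 2285


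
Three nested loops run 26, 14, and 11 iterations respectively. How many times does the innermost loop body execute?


Loop 1 (outermost): 26 iterations
Loop 2 (middle): 14 iterations per outer
Loop 3 (innermost): 11 iterations per middle
Total = 26 * 14 * 11 = 4004


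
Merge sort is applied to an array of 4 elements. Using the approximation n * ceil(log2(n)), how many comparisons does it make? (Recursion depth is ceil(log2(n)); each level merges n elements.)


Merge sort divides the array into halves recursively.
Number of levels = ceil(log2(4)) = 2
At each level, approximately n = 4 comparisons are needed for merging.
Total comparisons ~ n * ceil(log2(n)) = 4 * 2 = 8


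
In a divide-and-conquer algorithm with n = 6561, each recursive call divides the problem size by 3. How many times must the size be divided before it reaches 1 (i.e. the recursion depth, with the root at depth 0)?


Number of divisions = log_3(6561)
Sizes: 6561 -> 2187 -> 729 -> 243 -> 81 -> 27 -> 9 -> 3 -> 1 (8 divisions)
Recursion depth = 8


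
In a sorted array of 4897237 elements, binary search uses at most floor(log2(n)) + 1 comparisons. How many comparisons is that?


Halving sequence: 4897237 -> 2448618 -> 1224309 -> 612154 -> 306077 -> 153038 -> 76519 -> 38259 -> 19129 -> 9564 -> 4782 -> 2391 -> 1195 -> 597 -> 298 -> 149 -> 74 -> 37 -> 18 -> 9 -> 4 -> 2 -> 1
Number of halvings = 22
Max comparisons = 22 + 1 = 23


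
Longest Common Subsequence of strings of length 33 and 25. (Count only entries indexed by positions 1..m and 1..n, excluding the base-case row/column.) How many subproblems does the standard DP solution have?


DP table indexed by positions in both strings.
First string: 33 positions
Second string: 25 positions
Total = 33 * 25 = 825


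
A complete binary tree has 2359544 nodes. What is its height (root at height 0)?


In a complete binary tree, level k holds nodes 2^k .. 2^(k+1)-1 (1-indexed).
Height = floor(log2(n)) = floor(log2(2359544)) = 21
Check: 2^21 = 2097152 <= 2359544 < 4194304 = 2^22


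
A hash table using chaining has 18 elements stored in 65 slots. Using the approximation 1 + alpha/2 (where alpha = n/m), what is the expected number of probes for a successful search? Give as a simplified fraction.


Load factor alpha = n/m = 18/65
Expected probes = 1 + alpha/2 = 1 + 18/(2*65)
= 1 + 18/130
= 130/130 + 18/130
= 148/130
Simplify: 74/65


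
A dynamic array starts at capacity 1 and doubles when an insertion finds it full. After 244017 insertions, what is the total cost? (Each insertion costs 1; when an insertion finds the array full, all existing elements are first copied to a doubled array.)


Insertion cost: 244017 (one per element)
Resizes occur just before inserting elements 2, 3, 5, 9, ...
Elements copied at each resize: 1 + 2 + 4 + 8 + 16 + 32 + 64 + 128 + 256 + 512 + 1024 + 2048 + 4096 + 8192 + 16384 + 32768 + 65536 + 131072
Sum of copies = 262143 (geometric series: 2^k - 1)
Total = 244017 + 262143 = 506160


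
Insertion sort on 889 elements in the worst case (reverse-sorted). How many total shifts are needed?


In the worst case (reverse-sorted), each element shifts past all previous:
  Element 1: 1 shifts
  Element 2: 2 shifts
  Element 3: 3 shifts
  Element 4: 4 shifts
  Element 5: 5 shifts
  ...
  Element 888: 888 shifts
Total = 1 + 2 + ... + 888
= 889*(889-1)/2 = 394716


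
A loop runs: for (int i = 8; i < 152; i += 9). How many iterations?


Loop starts at i = 8, increments by 9, stops when i >= 152.
Number of iterations = ceil((152 - 8) / 9)
= ceil(144 / 9)
= 16


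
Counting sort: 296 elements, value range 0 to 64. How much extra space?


n = 296 (output array)
k = 65 (count array for 65 distinct values)
Extra space = 296 + 65 = 361


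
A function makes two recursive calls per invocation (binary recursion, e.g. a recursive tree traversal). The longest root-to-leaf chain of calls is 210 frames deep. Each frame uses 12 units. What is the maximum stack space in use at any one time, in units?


Binary recursion: the two calls run one after the other, so only one root-to-leaf chain of frames is on the stack at a time.
Maximum depth (longest chain) = 210 frames
Each frame = 12 units
Max stack space = 210 * 12 = 2520


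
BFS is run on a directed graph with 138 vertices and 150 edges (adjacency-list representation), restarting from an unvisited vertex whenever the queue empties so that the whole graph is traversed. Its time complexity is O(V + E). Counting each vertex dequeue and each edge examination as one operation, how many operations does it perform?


A full BFS traversal dequeues each vertex exactly once and examines each directed edge exactly once.
V = 138 (vertex processing cost)
E = 150 (edge examination cost)
Total operations proportional to V + E = 138 + 150 = 288


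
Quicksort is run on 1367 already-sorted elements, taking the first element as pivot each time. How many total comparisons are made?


Sum of comparisons per partition:
1366 + 1365 + ... + 1 + 0
= 1367 * (1367 - 1) / 2
= 1367 * 1366 / 2
= 933661


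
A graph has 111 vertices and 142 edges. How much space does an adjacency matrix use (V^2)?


Adjacency matrix: V x V grid of entries
Space = V^2 = 111^2 = 111 * 111 = 12321


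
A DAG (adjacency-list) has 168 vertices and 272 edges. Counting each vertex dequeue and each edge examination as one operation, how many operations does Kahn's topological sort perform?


V = 168 (vertex processing)
E = 272 (edge processing)
V + E = 168 + 272 = 440


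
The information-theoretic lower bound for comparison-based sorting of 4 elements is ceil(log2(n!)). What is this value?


A binary decision tree of height h has at most 2^h leaves and needs at least n! of them, so h >= ceil(log2(n!)).
Compute 4! as a running product:
  x2 = 2, x3 = 6, x4 = 24
4! = 24
Bracket between powers of 2:
  2^4 = 16 < 24 <= 32 = 2^5
So ceil(log2(4!)) = 5


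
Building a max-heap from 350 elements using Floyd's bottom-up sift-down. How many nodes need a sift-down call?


In a heap of 350 elements (0-indexed array):
  Last element index: 349
  Parent of last element: floor((349 - 1) / 2) = 174
  Internal nodes: indices 0 to 174
  Count = floor(350/2) = 175


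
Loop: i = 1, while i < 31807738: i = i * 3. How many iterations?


i multiplies by 3 each step:
i = 1 -> 3 -> 9 -> 27 -> 81 -> 243 -> 729 -> 2187 -> 6561 -> 19683 -> 59049 -> 177147 -> 531441 -> 1594323 -> 4782969 -> 14348907 -> 43046721 (stop)
Iterations = ceil(log_3(31807738)) = 16


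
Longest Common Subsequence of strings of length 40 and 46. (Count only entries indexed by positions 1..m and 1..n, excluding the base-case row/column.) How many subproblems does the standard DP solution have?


DP table indexed by positions in both strings.
First string: 40 positions
Second string: 46 positions
Total = 40 * 46 = 1840


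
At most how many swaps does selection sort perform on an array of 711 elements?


Each of the 710 passes places one element in its final position.
Pass 1: swap minimum into position 0
Pass 2: swap minimum of remaining into position 1
...
Pass 710: last two elements, one swap
Maximum swaps = 711 - 1 = 710


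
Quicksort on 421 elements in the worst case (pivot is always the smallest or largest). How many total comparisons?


In the worst case, each partition step picks the worst pivot:
  Partition 1: 420 comparisons (n-1 elements to compare)
  Partition 2: 419 comparisons
  Partition 3: 418 comparisons
  Partition 4: 417 comparisons
  Partition 5: 416 comparisons
  ...
  Last partition: 0 comparisons
Total = (n-1) + (n-2) + ... + 1 + 0 = n*(n-1)/2
= 421*420/2 = 88410


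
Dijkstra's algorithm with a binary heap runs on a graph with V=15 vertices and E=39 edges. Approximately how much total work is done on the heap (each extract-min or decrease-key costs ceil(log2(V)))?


Dijkstra with a binary heap: each vertex is extracted once, each edge may relax once.
Each heap operation costs O(log V).
V + E = 15 + 39 = 54
ceil(log2(15)) = 4 (since 2^3 = 8 < 15 <= 16 = 2^4)
Total heap work = (V+E) * ceil(log2(V)) = 54 * 4 = 216


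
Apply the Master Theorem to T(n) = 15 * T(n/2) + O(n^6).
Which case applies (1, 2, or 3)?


The Master Theorem: T(n) = a*T(n/b) + O(n^c)
  a = 15, b = 2, c = 6
log_b(a) = log_2(15) ~ 3.907
Compare b^c with a: 2^6 = 64 > 15, so c > log_b(a).
Since c > log_b(a), Case 3 applies.
T(n) = O(n^6)
Master Theorem case = 3


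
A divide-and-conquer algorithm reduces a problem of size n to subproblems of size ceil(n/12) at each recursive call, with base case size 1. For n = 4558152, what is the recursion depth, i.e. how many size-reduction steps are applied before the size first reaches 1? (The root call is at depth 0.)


Each step divides the size by 12 (rounding up); after k steps the size is ceil(n/12^k), which equals 1 exactly when 12^k >= n.
So the depth is the smallest k with 12^k >= 4558152, i.e. ceil(log_12(4558152)).
12^6 = 2985984 < 4558152 <= 35831808 = 12^7
Recursion depth = 7


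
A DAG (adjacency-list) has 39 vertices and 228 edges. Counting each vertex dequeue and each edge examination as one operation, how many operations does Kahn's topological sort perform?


V = 39 (vertex processing)
E = 228 (edge processing)
V + E = 39 + 228 = 267


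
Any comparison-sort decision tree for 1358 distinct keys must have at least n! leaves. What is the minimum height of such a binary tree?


A binary decision tree of height h has at most 2^h leaves and needs at least n! of them, so h >= ceil(log2(n!)).
1358! is far too large to multiply out, so use Stirling's series:
  ln(n!) ~ n ln n - n + (1/2) ln(2 pi n) + 1/(12n)  (error below 1/(360 n^3), negligible here)
  ln(1358) = 7.2137683
  n ln n = 1358 * 7.2137683 = 9796.2974
  (1/2) ln(2 pi * 1358) = (1/2) ln(8532.5656) = 4.5258
  1/(12*1358) = 0.0001
  ln(1358!) ~ 9796.2974 - 1358 + 4.5258 + 0.0001 = 8442.8233
Convert to base 2: log2(1358!) = 8442.8233 / ln 2 = 8442.8233 / 0.69314718 = 12180.4193
ceil(12180.4193) = 12181


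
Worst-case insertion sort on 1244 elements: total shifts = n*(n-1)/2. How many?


Sum of shifts = 1 + 2 + 3 + ... + 1243
= 1244 * 1243 / 2
= 1546292 / 2
= 773146


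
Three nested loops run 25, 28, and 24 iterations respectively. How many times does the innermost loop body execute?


Loop 1 (outermost): 25 iterations
Loop 2 (middle): 28 iterations per outer
Loop 3 (innermost): 24 iterations per middle
Total = 25 * 28 * 24 = 16800


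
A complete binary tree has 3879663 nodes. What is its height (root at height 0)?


In a complete binary tree, level k holds nodes 2^k .. 2^(k+1)-1 (1-indexed).
Height = floor(log2(n)) = floor(log2(3879663)) = 21
Check: 2^21 = 2097152 <= 3879663 < 4194304 = 2^22


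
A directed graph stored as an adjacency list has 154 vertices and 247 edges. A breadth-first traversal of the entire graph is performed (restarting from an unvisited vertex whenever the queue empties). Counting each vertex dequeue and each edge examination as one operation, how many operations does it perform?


A full BFS traversal dequeues each vertex once and examines each edge once.
Vertex visits: 154
Edge visits: 247
V + E = 154 + 247 = 401


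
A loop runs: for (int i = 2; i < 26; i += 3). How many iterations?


Loop starts at i = 2, increments by 3, stops when i >= 26.
Number of iterations = ceil((26 - 2) / 3)
= ceil(24 / 3)
= 8


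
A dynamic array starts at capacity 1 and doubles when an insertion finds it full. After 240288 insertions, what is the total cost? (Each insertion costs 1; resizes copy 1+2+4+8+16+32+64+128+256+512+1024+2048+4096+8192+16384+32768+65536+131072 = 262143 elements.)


Insertion cost: 240288 (one per element)
Resizes occur just before inserting elements 2, 3, 5, 9, ...
Elements copied at each resize: 1 + 2 + 4 + 8 + 16 + 32 + 64 + 128 + 256 + 512 + 1024 + 2048 + 4096 + 8192 + 16384 + 32768 + 65536 + 131072
Sum of copies = 262143 (geometric series: 2^k - 1)
Total = 240288 + 262143 = 502431
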